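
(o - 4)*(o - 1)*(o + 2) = o^3 - 3*o^2 - 6*o + 8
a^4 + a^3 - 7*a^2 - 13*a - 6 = (a - 3)*(a + 1)^2*(a + 2)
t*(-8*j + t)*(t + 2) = -8*j*t^2 - 16*j*t + t^3 + 2*t^2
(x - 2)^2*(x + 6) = x^3 + 2*x^2 - 20*x + 24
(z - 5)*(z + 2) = z^2 - 3*z - 10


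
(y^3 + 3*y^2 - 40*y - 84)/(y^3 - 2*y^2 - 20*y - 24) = (y + 7)/(y + 2)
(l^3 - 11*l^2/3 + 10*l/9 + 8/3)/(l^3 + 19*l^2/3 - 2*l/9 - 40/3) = (3*l^2 - 7*l - 6)/(3*l^2 + 23*l + 30)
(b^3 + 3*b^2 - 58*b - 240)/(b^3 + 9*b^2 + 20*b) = (b^2 - 2*b - 48)/(b*(b + 4))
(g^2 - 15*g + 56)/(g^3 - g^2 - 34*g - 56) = (g - 8)/(g^2 + 6*g + 8)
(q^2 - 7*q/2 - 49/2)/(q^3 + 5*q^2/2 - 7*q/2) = (q - 7)/(q*(q - 1))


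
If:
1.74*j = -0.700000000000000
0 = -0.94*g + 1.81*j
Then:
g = -0.77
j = -0.40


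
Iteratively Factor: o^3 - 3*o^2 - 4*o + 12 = (o - 3)*(o^2 - 4) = (o - 3)*(o - 2)*(o + 2)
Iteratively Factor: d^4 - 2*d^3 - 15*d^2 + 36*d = (d)*(d^3 - 2*d^2 - 15*d + 36) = d*(d - 3)*(d^2 + d - 12) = d*(d - 3)*(d + 4)*(d - 3)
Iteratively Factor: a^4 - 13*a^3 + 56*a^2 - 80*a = (a)*(a^3 - 13*a^2 + 56*a - 80) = a*(a - 4)*(a^2 - 9*a + 20) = a*(a - 4)^2*(a - 5)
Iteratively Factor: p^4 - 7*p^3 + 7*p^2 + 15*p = (p)*(p^3 - 7*p^2 + 7*p + 15) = p*(p - 3)*(p^2 - 4*p - 5) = p*(p - 3)*(p + 1)*(p - 5)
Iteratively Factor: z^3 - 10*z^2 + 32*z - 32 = (z - 2)*(z^2 - 8*z + 16) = (z - 4)*(z - 2)*(z - 4)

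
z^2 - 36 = (z - 6)*(z + 6)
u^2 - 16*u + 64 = (u - 8)^2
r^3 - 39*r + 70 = (r - 5)*(r - 2)*(r + 7)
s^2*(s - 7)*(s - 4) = s^4 - 11*s^3 + 28*s^2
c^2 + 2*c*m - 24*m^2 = (c - 4*m)*(c + 6*m)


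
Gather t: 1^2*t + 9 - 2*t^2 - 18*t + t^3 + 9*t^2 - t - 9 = t^3 + 7*t^2 - 18*t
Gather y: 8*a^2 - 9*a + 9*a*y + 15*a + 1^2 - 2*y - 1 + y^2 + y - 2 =8*a^2 + 6*a + y^2 + y*(9*a - 1) - 2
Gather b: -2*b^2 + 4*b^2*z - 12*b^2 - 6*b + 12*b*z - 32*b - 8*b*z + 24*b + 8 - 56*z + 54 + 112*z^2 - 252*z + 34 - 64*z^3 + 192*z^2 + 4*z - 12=b^2*(4*z - 14) + b*(4*z - 14) - 64*z^3 + 304*z^2 - 304*z + 84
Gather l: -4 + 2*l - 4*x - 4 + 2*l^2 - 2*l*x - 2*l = 2*l^2 - 2*l*x - 4*x - 8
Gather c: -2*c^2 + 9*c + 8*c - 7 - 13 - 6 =-2*c^2 + 17*c - 26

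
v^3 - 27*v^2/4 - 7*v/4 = v*(v - 7)*(v + 1/4)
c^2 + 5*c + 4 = (c + 1)*(c + 4)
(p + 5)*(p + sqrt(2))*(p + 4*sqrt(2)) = p^3 + 5*p^2 + 5*sqrt(2)*p^2 + 8*p + 25*sqrt(2)*p + 40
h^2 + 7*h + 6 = (h + 1)*(h + 6)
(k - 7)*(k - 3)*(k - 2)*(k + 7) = k^4 - 5*k^3 - 43*k^2 + 245*k - 294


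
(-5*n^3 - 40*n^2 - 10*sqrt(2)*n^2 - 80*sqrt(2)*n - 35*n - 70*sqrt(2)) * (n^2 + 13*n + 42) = -5*n^5 - 105*n^4 - 10*sqrt(2)*n^4 - 765*n^3 - 210*sqrt(2)*n^3 - 1530*sqrt(2)*n^2 - 2135*n^2 - 4270*sqrt(2)*n - 1470*n - 2940*sqrt(2)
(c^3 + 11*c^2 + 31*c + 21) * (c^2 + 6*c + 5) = c^5 + 17*c^4 + 102*c^3 + 262*c^2 + 281*c + 105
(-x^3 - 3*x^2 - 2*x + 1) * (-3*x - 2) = 3*x^4 + 11*x^3 + 12*x^2 + x - 2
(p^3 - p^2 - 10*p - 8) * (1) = p^3 - p^2 - 10*p - 8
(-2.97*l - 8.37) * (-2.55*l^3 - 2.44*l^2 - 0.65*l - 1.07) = 7.5735*l^4 + 28.5903*l^3 + 22.3533*l^2 + 8.6184*l + 8.9559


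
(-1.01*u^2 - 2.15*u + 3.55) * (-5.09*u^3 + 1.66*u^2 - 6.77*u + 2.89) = 5.1409*u^5 + 9.2669*u^4 - 14.8008*u^3 + 17.5296*u^2 - 30.247*u + 10.2595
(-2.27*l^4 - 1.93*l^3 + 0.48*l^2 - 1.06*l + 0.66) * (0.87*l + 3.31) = -1.9749*l^5 - 9.1928*l^4 - 5.9707*l^3 + 0.6666*l^2 - 2.9344*l + 2.1846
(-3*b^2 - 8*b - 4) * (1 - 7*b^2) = 21*b^4 + 56*b^3 + 25*b^2 - 8*b - 4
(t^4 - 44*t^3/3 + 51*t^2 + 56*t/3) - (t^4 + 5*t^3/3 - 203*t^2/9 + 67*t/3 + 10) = -49*t^3/3 + 662*t^2/9 - 11*t/3 - 10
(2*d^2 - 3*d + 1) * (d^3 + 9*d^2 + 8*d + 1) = 2*d^5 + 15*d^4 - 10*d^3 - 13*d^2 + 5*d + 1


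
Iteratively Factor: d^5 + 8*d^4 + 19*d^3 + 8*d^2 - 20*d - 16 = (d + 2)*(d^4 + 6*d^3 + 7*d^2 - 6*d - 8) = (d + 2)*(d + 4)*(d^3 + 2*d^2 - d - 2) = (d + 1)*(d + 2)*(d + 4)*(d^2 + d - 2) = (d + 1)*(d + 2)^2*(d + 4)*(d - 1)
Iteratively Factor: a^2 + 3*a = (a)*(a + 3)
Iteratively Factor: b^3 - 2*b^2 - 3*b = (b)*(b^2 - 2*b - 3) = b*(b + 1)*(b - 3)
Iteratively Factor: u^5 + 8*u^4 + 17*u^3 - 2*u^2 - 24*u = (u)*(u^4 + 8*u^3 + 17*u^2 - 2*u - 24) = u*(u + 3)*(u^3 + 5*u^2 + 2*u - 8) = u*(u - 1)*(u + 3)*(u^2 + 6*u + 8) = u*(u - 1)*(u + 2)*(u + 3)*(u + 4)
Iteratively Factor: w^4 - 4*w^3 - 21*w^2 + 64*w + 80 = (w + 1)*(w^3 - 5*w^2 - 16*w + 80) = (w - 5)*(w + 1)*(w^2 - 16) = (w - 5)*(w + 1)*(w + 4)*(w - 4)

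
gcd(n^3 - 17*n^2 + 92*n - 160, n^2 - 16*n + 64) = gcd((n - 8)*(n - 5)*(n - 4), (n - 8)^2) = n - 8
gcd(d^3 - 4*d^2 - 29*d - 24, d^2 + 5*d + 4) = d + 1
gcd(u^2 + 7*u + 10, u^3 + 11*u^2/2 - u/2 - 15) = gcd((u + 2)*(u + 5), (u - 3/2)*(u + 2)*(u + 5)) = u^2 + 7*u + 10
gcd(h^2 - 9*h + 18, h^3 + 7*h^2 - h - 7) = 1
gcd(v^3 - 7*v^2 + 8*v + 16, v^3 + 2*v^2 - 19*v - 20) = v^2 - 3*v - 4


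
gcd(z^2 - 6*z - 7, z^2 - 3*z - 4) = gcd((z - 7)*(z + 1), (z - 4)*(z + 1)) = z + 1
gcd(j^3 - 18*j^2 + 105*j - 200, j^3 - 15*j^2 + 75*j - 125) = j^2 - 10*j + 25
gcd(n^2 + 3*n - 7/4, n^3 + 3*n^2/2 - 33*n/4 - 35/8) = n + 7/2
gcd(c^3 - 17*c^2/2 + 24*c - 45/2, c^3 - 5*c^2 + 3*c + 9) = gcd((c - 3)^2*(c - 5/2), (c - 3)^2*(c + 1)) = c^2 - 6*c + 9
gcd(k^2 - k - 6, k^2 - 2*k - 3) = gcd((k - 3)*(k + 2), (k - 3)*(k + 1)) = k - 3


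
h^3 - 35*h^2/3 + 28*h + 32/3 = (h - 8)*(h - 4)*(h + 1/3)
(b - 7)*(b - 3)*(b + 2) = b^3 - 8*b^2 + b + 42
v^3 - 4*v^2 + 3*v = v*(v - 3)*(v - 1)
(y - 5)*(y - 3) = y^2 - 8*y + 15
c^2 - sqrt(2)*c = c*(c - sqrt(2))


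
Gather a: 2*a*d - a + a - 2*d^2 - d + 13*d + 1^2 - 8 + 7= 2*a*d - 2*d^2 + 12*d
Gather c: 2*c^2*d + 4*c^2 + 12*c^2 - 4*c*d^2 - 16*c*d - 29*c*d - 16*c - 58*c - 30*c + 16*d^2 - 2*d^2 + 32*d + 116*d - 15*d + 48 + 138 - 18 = c^2*(2*d + 16) + c*(-4*d^2 - 45*d - 104) + 14*d^2 + 133*d + 168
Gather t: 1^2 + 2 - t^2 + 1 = 4 - t^2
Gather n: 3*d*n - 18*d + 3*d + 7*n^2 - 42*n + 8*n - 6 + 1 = -15*d + 7*n^2 + n*(3*d - 34) - 5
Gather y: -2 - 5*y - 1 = -5*y - 3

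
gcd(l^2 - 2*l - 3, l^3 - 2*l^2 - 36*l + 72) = 1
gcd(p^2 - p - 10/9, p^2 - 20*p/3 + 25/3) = p - 5/3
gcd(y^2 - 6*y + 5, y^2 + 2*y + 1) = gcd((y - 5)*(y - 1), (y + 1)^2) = 1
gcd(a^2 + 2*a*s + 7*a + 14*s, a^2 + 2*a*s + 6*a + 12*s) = a + 2*s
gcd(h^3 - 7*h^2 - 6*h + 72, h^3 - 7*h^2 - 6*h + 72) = h^3 - 7*h^2 - 6*h + 72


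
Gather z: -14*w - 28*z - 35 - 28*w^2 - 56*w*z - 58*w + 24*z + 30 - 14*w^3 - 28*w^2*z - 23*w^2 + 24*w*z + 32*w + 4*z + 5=-14*w^3 - 51*w^2 - 40*w + z*(-28*w^2 - 32*w)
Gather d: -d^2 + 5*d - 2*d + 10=-d^2 + 3*d + 10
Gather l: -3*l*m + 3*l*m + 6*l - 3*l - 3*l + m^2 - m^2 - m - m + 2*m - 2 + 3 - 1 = 0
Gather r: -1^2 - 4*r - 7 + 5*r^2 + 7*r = 5*r^2 + 3*r - 8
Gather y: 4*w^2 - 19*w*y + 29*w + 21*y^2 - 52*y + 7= 4*w^2 + 29*w + 21*y^2 + y*(-19*w - 52) + 7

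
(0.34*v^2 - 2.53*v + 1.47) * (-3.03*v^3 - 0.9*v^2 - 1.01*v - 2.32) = -1.0302*v^5 + 7.3599*v^4 - 2.5205*v^3 + 0.4435*v^2 + 4.3849*v - 3.4104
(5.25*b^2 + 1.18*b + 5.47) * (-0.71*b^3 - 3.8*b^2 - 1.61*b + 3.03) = -3.7275*b^5 - 20.7878*b^4 - 16.8202*b^3 - 6.7783*b^2 - 5.2313*b + 16.5741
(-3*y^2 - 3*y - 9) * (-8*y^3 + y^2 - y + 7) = 24*y^5 + 21*y^4 + 72*y^3 - 27*y^2 - 12*y - 63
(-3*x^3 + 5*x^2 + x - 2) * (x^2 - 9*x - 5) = -3*x^5 + 32*x^4 - 29*x^3 - 36*x^2 + 13*x + 10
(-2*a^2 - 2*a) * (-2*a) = 4*a^3 + 4*a^2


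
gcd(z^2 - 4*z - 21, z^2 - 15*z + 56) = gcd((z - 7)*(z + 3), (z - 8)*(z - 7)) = z - 7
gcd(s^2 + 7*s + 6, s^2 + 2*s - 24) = s + 6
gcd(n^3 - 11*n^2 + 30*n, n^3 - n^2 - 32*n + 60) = n - 5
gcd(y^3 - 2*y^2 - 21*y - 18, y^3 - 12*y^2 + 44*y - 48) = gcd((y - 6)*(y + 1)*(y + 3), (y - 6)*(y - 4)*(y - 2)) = y - 6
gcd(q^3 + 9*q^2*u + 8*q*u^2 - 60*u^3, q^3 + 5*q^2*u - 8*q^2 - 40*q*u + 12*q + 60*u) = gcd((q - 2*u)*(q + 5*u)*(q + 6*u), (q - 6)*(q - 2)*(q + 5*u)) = q + 5*u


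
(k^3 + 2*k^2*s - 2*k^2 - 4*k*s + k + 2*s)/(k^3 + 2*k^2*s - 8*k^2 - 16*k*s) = (k^2 - 2*k + 1)/(k*(k - 8))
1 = 1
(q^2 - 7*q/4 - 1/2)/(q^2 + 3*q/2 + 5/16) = 4*(q - 2)/(4*q + 5)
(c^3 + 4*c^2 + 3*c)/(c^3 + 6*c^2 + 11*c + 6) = c/(c + 2)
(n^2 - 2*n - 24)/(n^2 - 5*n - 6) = (n + 4)/(n + 1)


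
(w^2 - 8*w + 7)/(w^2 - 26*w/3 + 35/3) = 3*(w - 1)/(3*w - 5)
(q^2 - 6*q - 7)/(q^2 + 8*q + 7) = (q - 7)/(q + 7)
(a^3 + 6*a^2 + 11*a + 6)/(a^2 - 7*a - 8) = (a^2 + 5*a + 6)/(a - 8)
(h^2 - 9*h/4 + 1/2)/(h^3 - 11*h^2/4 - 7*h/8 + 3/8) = 2*(h - 2)/(2*h^2 - 5*h - 3)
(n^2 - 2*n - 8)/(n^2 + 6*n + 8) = (n - 4)/(n + 4)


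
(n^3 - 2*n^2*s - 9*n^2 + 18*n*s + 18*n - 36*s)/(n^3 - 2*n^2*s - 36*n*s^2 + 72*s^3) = (-n^2 + 9*n - 18)/(-n^2 + 36*s^2)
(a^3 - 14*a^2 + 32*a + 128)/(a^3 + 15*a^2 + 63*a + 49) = (a^3 - 14*a^2 + 32*a + 128)/(a^3 + 15*a^2 + 63*a + 49)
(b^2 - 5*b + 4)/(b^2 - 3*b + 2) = (b - 4)/(b - 2)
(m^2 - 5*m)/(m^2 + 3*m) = (m - 5)/(m + 3)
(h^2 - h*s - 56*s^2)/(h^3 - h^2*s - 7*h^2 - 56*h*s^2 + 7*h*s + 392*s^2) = 1/(h - 7)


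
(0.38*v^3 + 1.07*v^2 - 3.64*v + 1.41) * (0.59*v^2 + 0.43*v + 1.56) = 0.2242*v^5 + 0.7947*v^4 - 1.0947*v^3 + 0.9359*v^2 - 5.0721*v + 2.1996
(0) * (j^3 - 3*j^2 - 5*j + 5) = 0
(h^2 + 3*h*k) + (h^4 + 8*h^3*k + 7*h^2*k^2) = h^4 + 8*h^3*k + 7*h^2*k^2 + h^2 + 3*h*k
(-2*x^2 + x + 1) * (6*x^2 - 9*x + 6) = -12*x^4 + 24*x^3 - 15*x^2 - 3*x + 6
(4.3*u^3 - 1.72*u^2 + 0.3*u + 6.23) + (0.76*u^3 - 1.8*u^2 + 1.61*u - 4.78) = 5.06*u^3 - 3.52*u^2 + 1.91*u + 1.45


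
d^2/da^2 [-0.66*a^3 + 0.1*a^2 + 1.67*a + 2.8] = 0.2 - 3.96*a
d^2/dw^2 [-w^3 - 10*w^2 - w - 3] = -6*w - 20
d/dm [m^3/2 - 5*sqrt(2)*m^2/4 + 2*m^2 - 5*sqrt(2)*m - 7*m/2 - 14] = 3*m^2/2 - 5*sqrt(2)*m/2 + 4*m - 5*sqrt(2) - 7/2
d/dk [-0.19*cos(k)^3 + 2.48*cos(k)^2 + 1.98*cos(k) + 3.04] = (0.57*cos(k)^2 - 4.96*cos(k) - 1.98)*sin(k)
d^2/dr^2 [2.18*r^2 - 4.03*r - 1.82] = 4.36000000000000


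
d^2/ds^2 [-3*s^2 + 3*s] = -6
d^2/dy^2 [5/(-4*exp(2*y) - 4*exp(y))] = 5*((exp(y) + 1)*(4*exp(y) + 1) - 2*(2*exp(y) + 1)^2)*exp(-y)/(4*(exp(y) + 1)^3)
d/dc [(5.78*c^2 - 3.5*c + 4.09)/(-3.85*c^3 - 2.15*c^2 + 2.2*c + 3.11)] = (22.253*c^4 - 26.95*c^3 + 52.4305*c^2 + 53.5386*c - 19.883)/(14.8225*c^6 + 16.555*c^5 - 12.3175*c^4 - 33.407*c^3 - 8.533*c^2 + 13.684*c + 9.6721)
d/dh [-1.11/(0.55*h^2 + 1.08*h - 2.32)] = (1.221*h + 1.1988)/(0.55*h^2 + 1.08*h - 2.32)^2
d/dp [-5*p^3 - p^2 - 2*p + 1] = -15*p^2 - 2*p - 2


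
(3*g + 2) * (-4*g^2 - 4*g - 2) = -12*g^3 - 20*g^2 - 14*g - 4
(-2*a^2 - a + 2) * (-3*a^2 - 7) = 6*a^4 + 3*a^3 + 8*a^2 + 7*a - 14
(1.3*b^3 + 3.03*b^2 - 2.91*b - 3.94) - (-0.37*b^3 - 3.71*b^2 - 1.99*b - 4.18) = 1.67*b^3 + 6.74*b^2 - 0.92*b + 0.24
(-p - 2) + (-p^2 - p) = -p^2 - 2*p - 2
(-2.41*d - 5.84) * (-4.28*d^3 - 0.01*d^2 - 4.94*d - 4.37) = 10.3148*d^4 + 25.0193*d^3 + 11.9638*d^2 + 39.3813*d + 25.5208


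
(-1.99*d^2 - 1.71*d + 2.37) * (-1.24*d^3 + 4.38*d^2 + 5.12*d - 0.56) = 2.4676*d^5 - 6.5958*d^4 - 20.6174*d^3 + 2.7398*d^2 + 13.092*d - 1.3272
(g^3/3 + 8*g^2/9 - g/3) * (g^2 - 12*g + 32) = g^5/3 - 28*g^4/9 - g^3/3 + 292*g^2/9 - 32*g/3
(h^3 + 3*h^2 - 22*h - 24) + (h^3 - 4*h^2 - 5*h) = 2*h^3 - h^2 - 27*h - 24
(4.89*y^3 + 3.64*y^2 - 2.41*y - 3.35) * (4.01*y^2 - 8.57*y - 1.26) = 19.6089*y^5 - 27.3109*y^4 - 47.0203*y^3 + 2.6338*y^2 + 31.7461*y + 4.221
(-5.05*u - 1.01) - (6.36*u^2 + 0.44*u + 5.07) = -6.36*u^2 - 5.49*u - 6.08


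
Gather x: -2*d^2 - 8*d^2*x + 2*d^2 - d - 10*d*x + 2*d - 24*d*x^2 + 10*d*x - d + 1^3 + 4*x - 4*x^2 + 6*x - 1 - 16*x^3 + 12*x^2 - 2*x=-16*x^3 + x^2*(8 - 24*d) + x*(8 - 8*d^2)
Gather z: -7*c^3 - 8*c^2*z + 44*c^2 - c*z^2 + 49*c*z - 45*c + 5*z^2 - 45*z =-7*c^3 + 44*c^2 - 45*c + z^2*(5 - c) + z*(-8*c^2 + 49*c - 45)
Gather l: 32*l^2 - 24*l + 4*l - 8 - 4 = 32*l^2 - 20*l - 12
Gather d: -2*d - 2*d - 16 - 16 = -4*d - 32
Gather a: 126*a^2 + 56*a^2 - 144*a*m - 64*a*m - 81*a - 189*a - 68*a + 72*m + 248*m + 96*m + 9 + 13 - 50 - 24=182*a^2 + a*(-208*m - 338) + 416*m - 52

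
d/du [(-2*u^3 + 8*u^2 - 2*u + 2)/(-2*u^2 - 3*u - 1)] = 2*(2*u^4 + 6*u^3 - 11*u^2 - 4*u + 4)/(4*u^4 + 12*u^3 + 13*u^2 + 6*u + 1)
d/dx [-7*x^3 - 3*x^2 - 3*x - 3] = -21*x^2 - 6*x - 3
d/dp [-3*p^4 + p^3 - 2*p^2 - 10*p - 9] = -12*p^3 + 3*p^2 - 4*p - 10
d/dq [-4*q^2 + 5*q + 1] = 5 - 8*q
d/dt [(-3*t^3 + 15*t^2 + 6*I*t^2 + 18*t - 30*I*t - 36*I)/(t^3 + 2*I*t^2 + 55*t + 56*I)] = (t^4*(-15 - 12*I) + t^3*(-366 + 60*I) + t^2*(765 - 102*I) + t*(-816 + 1680*I) + 1680 + 2988*I)/(t^6 + 4*I*t^5 + 106*t^4 + 332*I*t^3 + 2801*t^2 + 6160*I*t - 3136)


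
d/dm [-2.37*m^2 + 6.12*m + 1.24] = 6.12 - 4.74*m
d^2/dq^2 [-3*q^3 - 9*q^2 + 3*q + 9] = -18*q - 18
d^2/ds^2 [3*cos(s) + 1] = -3*cos(s)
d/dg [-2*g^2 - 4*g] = -4*g - 4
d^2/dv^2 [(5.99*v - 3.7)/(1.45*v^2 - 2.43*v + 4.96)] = ((39.8414 - 52.113*v)*(1.45*v^2 - 2.43*v + 4.96) + (2.9*v - 2.43)*(5.8*v - 4.86)*(5.99*v - 3.7))/(1.45*v^2 - 2.43*v + 4.96)^3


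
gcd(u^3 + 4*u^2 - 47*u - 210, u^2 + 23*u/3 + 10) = u + 6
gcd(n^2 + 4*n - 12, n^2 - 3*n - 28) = 1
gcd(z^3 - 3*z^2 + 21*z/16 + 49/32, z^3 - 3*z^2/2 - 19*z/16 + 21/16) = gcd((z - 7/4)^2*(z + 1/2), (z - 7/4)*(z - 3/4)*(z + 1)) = z - 7/4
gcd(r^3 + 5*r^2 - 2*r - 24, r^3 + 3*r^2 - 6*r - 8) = r^2 + 2*r - 8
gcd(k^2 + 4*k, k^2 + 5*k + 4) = k + 4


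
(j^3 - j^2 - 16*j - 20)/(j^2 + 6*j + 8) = (j^2 - 3*j - 10)/(j + 4)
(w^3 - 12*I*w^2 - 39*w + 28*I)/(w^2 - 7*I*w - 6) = (w^2 - 11*I*w - 28)/(w - 6*I)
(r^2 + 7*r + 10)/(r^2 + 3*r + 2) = (r + 5)/(r + 1)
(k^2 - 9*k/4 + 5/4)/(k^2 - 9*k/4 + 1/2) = (4*k^2 - 9*k + 5)/(4*k^2 - 9*k + 2)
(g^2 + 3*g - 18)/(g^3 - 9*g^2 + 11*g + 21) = (g + 6)/(g^2 - 6*g - 7)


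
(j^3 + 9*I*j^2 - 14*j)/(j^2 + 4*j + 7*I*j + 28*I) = j*(j + 2*I)/(j + 4)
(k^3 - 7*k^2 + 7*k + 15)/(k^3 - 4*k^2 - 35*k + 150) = (k^2 - 2*k - 3)/(k^2 + k - 30)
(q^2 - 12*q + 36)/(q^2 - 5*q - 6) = (q - 6)/(q + 1)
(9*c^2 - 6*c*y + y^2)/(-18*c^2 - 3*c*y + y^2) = (-9*c^2 + 6*c*y - y^2)/(18*c^2 + 3*c*y - y^2)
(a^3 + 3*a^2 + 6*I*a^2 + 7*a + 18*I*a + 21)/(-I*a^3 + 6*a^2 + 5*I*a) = (I*a^3 + 3*a^2*(-2 + I) + a*(-18 + 7*I) + 21*I)/(a*(a^2 + 6*I*a - 5))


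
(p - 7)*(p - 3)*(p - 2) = p^3 - 12*p^2 + 41*p - 42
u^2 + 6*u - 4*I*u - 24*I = (u + 6)*(u - 4*I)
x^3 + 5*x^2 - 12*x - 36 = (x - 3)*(x + 2)*(x + 6)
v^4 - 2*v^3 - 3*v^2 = v^2*(v - 3)*(v + 1)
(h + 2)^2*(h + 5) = h^3 + 9*h^2 + 24*h + 20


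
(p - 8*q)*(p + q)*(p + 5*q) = p^3 - 2*p^2*q - 43*p*q^2 - 40*q^3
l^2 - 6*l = l*(l - 6)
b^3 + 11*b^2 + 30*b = b*(b + 5)*(b + 6)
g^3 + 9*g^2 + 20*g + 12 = (g + 1)*(g + 2)*(g + 6)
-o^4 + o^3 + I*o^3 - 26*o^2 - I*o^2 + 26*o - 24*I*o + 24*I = (o - 6*I)*(o + 4*I)*(-I*o + 1)*(-I*o + I)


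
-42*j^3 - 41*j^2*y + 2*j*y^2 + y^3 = (-6*j + y)*(j + y)*(7*j + y)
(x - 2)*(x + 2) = x^2 - 4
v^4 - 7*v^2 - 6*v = v*(v - 3)*(v + 1)*(v + 2)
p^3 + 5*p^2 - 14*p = p*(p - 2)*(p + 7)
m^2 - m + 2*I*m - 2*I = (m - 1)*(m + 2*I)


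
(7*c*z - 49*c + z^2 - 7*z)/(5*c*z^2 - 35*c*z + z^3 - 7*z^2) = (7*c + z)/(z*(5*c + z))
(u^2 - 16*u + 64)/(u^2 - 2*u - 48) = (u - 8)/(u + 6)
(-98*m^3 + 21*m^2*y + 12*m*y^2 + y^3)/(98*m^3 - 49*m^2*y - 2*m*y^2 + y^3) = (7*m + y)/(-7*m + y)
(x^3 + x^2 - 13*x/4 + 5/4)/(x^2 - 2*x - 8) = (-x^3 - x^2 + 13*x/4 - 5/4)/(-x^2 + 2*x + 8)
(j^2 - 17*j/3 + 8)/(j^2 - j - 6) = (j - 8/3)/(j + 2)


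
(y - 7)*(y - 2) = y^2 - 9*y + 14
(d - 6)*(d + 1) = d^2 - 5*d - 6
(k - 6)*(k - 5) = k^2 - 11*k + 30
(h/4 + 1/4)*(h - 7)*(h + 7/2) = h^3/4 - 5*h^2/8 - 7*h - 49/8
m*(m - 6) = m^2 - 6*m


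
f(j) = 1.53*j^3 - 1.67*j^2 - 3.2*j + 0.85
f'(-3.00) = 48.13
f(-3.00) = -45.89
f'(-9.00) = 398.65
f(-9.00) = -1220.99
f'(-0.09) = -2.86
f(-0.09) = 1.12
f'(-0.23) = -2.19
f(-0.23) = 1.48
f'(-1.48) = 11.80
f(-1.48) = -3.03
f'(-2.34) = 29.75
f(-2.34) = -20.41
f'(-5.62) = 160.54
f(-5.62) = -305.49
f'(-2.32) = 29.25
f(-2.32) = -19.82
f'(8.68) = 313.63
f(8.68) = 847.83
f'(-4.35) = 98.18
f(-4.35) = -142.77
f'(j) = 4.59*j^2 - 3.34*j - 3.2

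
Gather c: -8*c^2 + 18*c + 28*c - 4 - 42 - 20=-8*c^2 + 46*c - 66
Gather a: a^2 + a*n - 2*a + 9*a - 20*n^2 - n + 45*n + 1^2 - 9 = a^2 + a*(n + 7) - 20*n^2 + 44*n - 8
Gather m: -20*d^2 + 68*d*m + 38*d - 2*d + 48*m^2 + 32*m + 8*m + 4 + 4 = -20*d^2 + 36*d + 48*m^2 + m*(68*d + 40) + 8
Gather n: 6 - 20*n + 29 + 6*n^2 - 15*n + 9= 6*n^2 - 35*n + 44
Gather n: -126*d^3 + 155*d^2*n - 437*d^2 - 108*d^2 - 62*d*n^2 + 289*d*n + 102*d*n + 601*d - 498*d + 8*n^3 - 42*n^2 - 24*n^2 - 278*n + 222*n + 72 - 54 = -126*d^3 - 545*d^2 + 103*d + 8*n^3 + n^2*(-62*d - 66) + n*(155*d^2 + 391*d - 56) + 18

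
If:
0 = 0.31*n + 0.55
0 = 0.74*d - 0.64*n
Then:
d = -1.53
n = -1.77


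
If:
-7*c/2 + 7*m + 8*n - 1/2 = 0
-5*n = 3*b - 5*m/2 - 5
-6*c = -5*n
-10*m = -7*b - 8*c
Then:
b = -2260/199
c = 955/199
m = -818/199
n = 1146/199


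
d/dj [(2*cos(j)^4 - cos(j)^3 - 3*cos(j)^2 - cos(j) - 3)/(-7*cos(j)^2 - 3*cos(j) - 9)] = (28*cos(j)^4 + 11*cos(j)^3 + 66*cos(j)^2 - 29*cos(j) - 12)*sin(j)*cos(j)/(-7*sin(j)^2 + 3*cos(j) + 16)^2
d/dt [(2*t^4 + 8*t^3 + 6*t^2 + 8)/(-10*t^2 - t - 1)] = 2*(-20*t^5 - 43*t^4 - 12*t^3 - 15*t^2 + 74*t + 4)/(100*t^4 + 20*t^3 + 21*t^2 + 2*t + 1)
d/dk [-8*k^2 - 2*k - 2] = -16*k - 2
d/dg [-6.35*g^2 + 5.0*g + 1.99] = 5.0 - 12.7*g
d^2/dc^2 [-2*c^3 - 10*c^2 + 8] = -12*c - 20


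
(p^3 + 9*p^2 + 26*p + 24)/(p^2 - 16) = (p^2 + 5*p + 6)/(p - 4)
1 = 1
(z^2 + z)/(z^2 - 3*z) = (z + 1)/(z - 3)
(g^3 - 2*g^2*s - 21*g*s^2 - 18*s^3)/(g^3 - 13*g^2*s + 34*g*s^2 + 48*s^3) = (-g - 3*s)/(-g + 8*s)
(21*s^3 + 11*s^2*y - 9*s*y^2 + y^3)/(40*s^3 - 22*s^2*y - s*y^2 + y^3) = (21*s^3 + 11*s^2*y - 9*s*y^2 + y^3)/(40*s^3 - 22*s^2*y - s*y^2 + y^3)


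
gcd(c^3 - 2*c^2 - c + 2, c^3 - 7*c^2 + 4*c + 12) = c^2 - c - 2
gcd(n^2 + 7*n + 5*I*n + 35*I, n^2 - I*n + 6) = 1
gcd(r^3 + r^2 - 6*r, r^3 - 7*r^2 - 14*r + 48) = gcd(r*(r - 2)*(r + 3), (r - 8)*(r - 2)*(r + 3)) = r^2 + r - 6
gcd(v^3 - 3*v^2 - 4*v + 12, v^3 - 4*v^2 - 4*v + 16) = v^2 - 4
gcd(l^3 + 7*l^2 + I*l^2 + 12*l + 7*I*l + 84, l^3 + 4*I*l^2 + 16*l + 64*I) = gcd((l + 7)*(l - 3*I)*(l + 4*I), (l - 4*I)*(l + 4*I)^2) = l + 4*I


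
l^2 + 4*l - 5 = (l - 1)*(l + 5)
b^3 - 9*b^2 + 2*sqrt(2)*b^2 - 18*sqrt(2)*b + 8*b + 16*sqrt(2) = (b - 8)*(b - 1)*(b + 2*sqrt(2))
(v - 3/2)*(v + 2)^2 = v^3 + 5*v^2/2 - 2*v - 6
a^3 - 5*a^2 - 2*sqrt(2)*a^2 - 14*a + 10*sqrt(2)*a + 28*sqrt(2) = (a - 7)*(a + 2)*(a - 2*sqrt(2))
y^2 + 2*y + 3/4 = (y + 1/2)*(y + 3/2)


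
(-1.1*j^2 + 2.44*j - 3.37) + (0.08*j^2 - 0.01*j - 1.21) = -1.02*j^2 + 2.43*j - 4.58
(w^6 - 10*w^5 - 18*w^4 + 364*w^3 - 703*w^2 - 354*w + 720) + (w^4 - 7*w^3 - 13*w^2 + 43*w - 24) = w^6 - 10*w^5 - 17*w^4 + 357*w^3 - 716*w^2 - 311*w + 696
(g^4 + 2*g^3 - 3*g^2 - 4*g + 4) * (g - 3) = g^5 - g^4 - 9*g^3 + 5*g^2 + 16*g - 12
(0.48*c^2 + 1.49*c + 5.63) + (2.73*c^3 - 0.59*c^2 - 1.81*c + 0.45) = 2.73*c^3 - 0.11*c^2 - 0.32*c + 6.08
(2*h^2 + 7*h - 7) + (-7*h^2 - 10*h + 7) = -5*h^2 - 3*h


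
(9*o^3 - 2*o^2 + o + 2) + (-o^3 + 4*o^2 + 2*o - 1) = 8*o^3 + 2*o^2 + 3*o + 1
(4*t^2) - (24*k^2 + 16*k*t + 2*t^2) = -24*k^2 - 16*k*t + 2*t^2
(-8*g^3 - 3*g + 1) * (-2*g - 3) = 16*g^4 + 24*g^3 + 6*g^2 + 7*g - 3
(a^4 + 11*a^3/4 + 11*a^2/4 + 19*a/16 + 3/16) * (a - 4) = a^5 - 5*a^4/4 - 33*a^3/4 - 157*a^2/16 - 73*a/16 - 3/4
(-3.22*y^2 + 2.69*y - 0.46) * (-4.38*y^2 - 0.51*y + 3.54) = 14.1036*y^4 - 10.14*y^3 - 10.7559*y^2 + 9.7572*y - 1.6284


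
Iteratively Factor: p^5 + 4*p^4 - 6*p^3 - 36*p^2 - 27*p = (p + 3)*(p^4 + p^3 - 9*p^2 - 9*p) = p*(p + 3)*(p^3 + p^2 - 9*p - 9) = p*(p + 1)*(p + 3)*(p^2 - 9) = p*(p + 1)*(p + 3)^2*(p - 3)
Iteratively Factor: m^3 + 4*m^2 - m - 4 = (m - 1)*(m^2 + 5*m + 4) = (m - 1)*(m + 4)*(m + 1)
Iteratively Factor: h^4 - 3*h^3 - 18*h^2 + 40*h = (h - 2)*(h^3 - h^2 - 20*h) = (h - 2)*(h + 4)*(h^2 - 5*h) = h*(h - 2)*(h + 4)*(h - 5)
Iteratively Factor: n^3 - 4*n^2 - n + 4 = (n + 1)*(n^2 - 5*n + 4) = (n - 1)*(n + 1)*(n - 4)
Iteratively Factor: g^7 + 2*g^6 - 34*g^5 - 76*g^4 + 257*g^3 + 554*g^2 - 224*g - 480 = (g + 1)*(g^6 + g^5 - 35*g^4 - 41*g^3 + 298*g^2 + 256*g - 480) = (g - 1)*(g + 1)*(g^5 + 2*g^4 - 33*g^3 - 74*g^2 + 224*g + 480) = (g - 1)*(g + 1)*(g + 4)*(g^4 - 2*g^3 - 25*g^2 + 26*g + 120) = (g - 3)*(g - 1)*(g + 1)*(g + 4)*(g^3 + g^2 - 22*g - 40) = (g - 3)*(g - 1)*(g + 1)*(g + 4)^2*(g^2 - 3*g - 10) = (g - 5)*(g - 3)*(g - 1)*(g + 1)*(g + 4)^2*(g + 2)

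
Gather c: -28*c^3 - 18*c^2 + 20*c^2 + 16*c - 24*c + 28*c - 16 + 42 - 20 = -28*c^3 + 2*c^2 + 20*c + 6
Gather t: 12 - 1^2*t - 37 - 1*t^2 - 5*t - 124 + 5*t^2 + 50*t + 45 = 4*t^2 + 44*t - 104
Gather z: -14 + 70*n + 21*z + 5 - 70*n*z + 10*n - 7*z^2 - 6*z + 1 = 80*n - 7*z^2 + z*(15 - 70*n) - 8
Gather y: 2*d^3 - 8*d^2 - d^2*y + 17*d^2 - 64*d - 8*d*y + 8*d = 2*d^3 + 9*d^2 - 56*d + y*(-d^2 - 8*d)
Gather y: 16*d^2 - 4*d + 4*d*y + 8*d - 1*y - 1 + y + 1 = 16*d^2 + 4*d*y + 4*d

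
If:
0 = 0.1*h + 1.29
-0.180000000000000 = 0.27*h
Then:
No Solution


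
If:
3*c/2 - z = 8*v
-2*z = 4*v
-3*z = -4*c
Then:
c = 0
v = 0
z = 0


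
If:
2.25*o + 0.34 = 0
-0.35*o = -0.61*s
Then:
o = -0.15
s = -0.09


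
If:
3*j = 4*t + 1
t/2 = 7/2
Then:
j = 29/3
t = 7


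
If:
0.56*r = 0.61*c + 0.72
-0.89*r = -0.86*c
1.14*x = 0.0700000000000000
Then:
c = -10.45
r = -10.10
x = 0.06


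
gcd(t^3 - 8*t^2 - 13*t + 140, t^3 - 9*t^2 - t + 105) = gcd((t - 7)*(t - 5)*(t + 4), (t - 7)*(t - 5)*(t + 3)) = t^2 - 12*t + 35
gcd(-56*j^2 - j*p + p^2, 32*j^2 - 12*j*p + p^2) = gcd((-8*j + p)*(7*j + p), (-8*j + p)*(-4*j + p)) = -8*j + p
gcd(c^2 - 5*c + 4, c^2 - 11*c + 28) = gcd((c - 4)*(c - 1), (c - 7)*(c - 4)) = c - 4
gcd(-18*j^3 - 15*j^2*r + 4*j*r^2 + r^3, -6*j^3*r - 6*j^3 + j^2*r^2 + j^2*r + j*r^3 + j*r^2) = 1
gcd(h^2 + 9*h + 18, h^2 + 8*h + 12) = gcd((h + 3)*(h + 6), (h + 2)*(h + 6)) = h + 6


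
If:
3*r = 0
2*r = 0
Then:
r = 0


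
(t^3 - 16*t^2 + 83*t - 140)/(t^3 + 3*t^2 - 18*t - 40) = (t^2 - 12*t + 35)/(t^2 + 7*t + 10)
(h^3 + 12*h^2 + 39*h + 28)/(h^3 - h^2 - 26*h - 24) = (h + 7)/(h - 6)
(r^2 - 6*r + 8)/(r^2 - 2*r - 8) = (r - 2)/(r + 2)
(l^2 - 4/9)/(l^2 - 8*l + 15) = (l^2 - 4/9)/(l^2 - 8*l + 15)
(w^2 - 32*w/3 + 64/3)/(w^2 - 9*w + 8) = (w - 8/3)/(w - 1)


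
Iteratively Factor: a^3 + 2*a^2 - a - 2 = (a + 2)*(a^2 - 1) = (a + 1)*(a + 2)*(a - 1)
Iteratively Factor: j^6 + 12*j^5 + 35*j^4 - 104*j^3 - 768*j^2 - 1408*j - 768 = (j + 3)*(j^5 + 9*j^4 + 8*j^3 - 128*j^2 - 384*j - 256) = (j + 1)*(j + 3)*(j^4 + 8*j^3 - 128*j - 256) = (j + 1)*(j + 3)*(j + 4)*(j^3 + 4*j^2 - 16*j - 64) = (j - 4)*(j + 1)*(j + 3)*(j + 4)*(j^2 + 8*j + 16) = (j - 4)*(j + 1)*(j + 3)*(j + 4)^2*(j + 4)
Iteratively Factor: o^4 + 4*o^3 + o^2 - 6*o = (o - 1)*(o^3 + 5*o^2 + 6*o) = (o - 1)*(o + 2)*(o^2 + 3*o) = o*(o - 1)*(o + 2)*(o + 3)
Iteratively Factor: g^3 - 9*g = (g)*(g^2 - 9) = g*(g - 3)*(g + 3)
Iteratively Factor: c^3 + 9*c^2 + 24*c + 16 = (c + 4)*(c^2 + 5*c + 4) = (c + 4)^2*(c + 1)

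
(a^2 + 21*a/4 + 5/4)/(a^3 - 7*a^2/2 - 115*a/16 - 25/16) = 4*(a + 5)/(4*a^2 - 15*a - 25)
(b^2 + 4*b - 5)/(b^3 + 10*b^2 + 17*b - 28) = (b + 5)/(b^2 + 11*b + 28)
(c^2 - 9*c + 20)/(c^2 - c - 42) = (-c^2 + 9*c - 20)/(-c^2 + c + 42)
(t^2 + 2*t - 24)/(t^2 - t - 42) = (t - 4)/(t - 7)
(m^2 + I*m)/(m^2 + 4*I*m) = (m + I)/(m + 4*I)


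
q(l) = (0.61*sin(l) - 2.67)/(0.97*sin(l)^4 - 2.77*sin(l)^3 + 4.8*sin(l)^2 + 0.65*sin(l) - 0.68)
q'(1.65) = -0.13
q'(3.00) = -17.72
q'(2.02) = -0.96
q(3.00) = 5.17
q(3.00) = 5.17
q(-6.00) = 14.03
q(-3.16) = 3.99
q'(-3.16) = -4.02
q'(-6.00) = 206.06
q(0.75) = -1.70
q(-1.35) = -0.49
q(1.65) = -0.70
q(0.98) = -1.06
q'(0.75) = 4.62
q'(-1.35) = -0.30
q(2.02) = -0.88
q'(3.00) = -17.72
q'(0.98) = 1.64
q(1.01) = -1.01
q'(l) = (0.61*sin(l) - 2.67)*(-3.88*sin(l)^3*cos(l) + 8.31*sin(l)^2*cos(l) - 9.6*sin(l)*cos(l) - 0.65*cos(l))/(0.97*sin(l)^4 - 2.77*sin(l)^3 + 4.8*sin(l)^2 + 0.65*sin(l) - 0.68)^2 + 0.61*cos(l)/(0.97*sin(l)^4 - 2.77*sin(l)^3 + 4.8*sin(l)^2 + 0.65*sin(l) - 0.68)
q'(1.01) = 1.46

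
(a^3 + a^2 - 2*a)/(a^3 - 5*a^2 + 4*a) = (a + 2)/(a - 4)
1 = 1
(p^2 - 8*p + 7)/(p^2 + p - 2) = (p - 7)/(p + 2)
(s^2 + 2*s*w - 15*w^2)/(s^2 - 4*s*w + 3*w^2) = (s + 5*w)/(s - w)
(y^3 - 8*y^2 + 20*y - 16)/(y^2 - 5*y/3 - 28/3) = 3*(y^2 - 4*y + 4)/(3*y + 7)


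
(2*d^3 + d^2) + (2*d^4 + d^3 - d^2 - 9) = 2*d^4 + 3*d^3 - 9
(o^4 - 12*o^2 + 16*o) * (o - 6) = o^5 - 6*o^4 - 12*o^3 + 88*o^2 - 96*o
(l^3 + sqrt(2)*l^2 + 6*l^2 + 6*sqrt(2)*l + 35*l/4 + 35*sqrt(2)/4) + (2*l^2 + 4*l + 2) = l^3 + sqrt(2)*l^2 + 8*l^2 + 6*sqrt(2)*l + 51*l/4 + 2 + 35*sqrt(2)/4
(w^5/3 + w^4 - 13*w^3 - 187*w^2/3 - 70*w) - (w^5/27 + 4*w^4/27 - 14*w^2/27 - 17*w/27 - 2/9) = 8*w^5/27 + 23*w^4/27 - 13*w^3 - 1669*w^2/27 - 1873*w/27 + 2/9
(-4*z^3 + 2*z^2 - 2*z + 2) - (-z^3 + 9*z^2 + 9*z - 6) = -3*z^3 - 7*z^2 - 11*z + 8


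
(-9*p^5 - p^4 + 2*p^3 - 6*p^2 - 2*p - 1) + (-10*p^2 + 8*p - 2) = -9*p^5 - p^4 + 2*p^3 - 16*p^2 + 6*p - 3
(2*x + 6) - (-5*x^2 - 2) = 5*x^2 + 2*x + 8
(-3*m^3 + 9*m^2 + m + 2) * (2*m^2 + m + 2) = -6*m^5 + 15*m^4 + 5*m^3 + 23*m^2 + 4*m + 4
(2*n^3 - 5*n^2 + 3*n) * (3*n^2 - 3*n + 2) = 6*n^5 - 21*n^4 + 28*n^3 - 19*n^2 + 6*n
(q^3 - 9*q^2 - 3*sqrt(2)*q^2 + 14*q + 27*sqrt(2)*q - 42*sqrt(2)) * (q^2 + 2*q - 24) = q^5 - 7*q^4 - 3*sqrt(2)*q^4 - 28*q^3 + 21*sqrt(2)*q^3 + 84*sqrt(2)*q^2 + 244*q^2 - 732*sqrt(2)*q - 336*q + 1008*sqrt(2)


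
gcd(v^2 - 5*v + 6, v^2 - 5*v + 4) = 1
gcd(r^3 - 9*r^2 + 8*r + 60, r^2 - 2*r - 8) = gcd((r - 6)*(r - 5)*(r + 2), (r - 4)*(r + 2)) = r + 2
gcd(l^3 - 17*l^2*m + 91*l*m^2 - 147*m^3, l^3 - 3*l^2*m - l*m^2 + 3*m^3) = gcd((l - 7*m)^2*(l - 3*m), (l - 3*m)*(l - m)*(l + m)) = l - 3*m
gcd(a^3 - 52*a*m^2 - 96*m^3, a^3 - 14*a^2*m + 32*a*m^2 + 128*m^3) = a^2 - 6*a*m - 16*m^2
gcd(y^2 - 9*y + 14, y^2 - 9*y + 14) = y^2 - 9*y + 14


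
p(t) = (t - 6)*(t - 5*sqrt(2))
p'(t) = 2*t - 5*sqrt(2) - 6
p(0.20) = 39.85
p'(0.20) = -12.67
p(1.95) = 20.74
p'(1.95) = -9.17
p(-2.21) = 76.20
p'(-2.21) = -17.49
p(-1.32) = 61.42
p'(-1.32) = -15.71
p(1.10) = 29.26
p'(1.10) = -10.87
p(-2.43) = 80.09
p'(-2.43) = -17.93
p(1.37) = 26.40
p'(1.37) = -10.33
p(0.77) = 32.95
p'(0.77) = -11.53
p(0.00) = 42.43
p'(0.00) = -13.07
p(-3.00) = 90.64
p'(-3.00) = -19.07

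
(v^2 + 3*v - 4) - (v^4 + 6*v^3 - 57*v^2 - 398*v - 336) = -v^4 - 6*v^3 + 58*v^2 + 401*v + 332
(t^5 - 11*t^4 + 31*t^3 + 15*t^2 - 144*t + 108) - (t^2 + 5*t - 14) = t^5 - 11*t^4 + 31*t^3 + 14*t^2 - 149*t + 122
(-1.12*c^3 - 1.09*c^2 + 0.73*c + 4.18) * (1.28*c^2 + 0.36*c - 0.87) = -1.4336*c^5 - 1.7984*c^4 + 1.5164*c^3 + 6.5615*c^2 + 0.8697*c - 3.6366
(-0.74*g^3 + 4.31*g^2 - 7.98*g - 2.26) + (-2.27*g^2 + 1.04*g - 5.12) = -0.74*g^3 + 2.04*g^2 - 6.94*g - 7.38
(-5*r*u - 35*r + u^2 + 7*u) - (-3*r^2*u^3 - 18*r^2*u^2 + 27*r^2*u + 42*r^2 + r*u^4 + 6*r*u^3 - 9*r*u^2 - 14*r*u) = 3*r^2*u^3 + 18*r^2*u^2 - 27*r^2*u - 42*r^2 - r*u^4 - 6*r*u^3 + 9*r*u^2 + 9*r*u - 35*r + u^2 + 7*u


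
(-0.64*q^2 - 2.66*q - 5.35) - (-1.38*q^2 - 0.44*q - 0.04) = 0.74*q^2 - 2.22*q - 5.31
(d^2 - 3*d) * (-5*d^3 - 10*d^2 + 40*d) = -5*d^5 + 5*d^4 + 70*d^3 - 120*d^2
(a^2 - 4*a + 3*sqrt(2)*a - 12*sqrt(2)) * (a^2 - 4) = a^4 - 4*a^3 + 3*sqrt(2)*a^3 - 12*sqrt(2)*a^2 - 4*a^2 - 12*sqrt(2)*a + 16*a + 48*sqrt(2)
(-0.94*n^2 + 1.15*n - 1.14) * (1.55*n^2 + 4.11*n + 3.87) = -1.457*n^4 - 2.0809*n^3 - 0.6783*n^2 - 0.2349*n - 4.4118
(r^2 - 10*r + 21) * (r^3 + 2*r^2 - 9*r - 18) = r^5 - 8*r^4 - 8*r^3 + 114*r^2 - 9*r - 378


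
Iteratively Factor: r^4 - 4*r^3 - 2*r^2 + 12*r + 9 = (r - 3)*(r^3 - r^2 - 5*r - 3) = (r - 3)^2*(r^2 + 2*r + 1) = (r - 3)^2*(r + 1)*(r + 1)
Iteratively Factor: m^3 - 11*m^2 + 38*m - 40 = (m - 2)*(m^2 - 9*m + 20) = (m - 5)*(m - 2)*(m - 4)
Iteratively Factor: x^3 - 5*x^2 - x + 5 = (x + 1)*(x^2 - 6*x + 5) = (x - 5)*(x + 1)*(x - 1)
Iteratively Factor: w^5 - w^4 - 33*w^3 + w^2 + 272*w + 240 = (w - 4)*(w^4 + 3*w^3 - 21*w^2 - 83*w - 60) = (w - 4)*(w + 1)*(w^3 + 2*w^2 - 23*w - 60) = (w - 5)*(w - 4)*(w + 1)*(w^2 + 7*w + 12) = (w - 5)*(w - 4)*(w + 1)*(w + 3)*(w + 4)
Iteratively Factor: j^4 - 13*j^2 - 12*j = (j + 1)*(j^3 - j^2 - 12*j) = j*(j + 1)*(j^2 - j - 12) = j*(j - 4)*(j + 1)*(j + 3)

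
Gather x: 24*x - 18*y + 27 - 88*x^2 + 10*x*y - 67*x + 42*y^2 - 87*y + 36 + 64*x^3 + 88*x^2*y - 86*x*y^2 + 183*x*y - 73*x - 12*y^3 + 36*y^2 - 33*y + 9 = 64*x^3 + x^2*(88*y - 88) + x*(-86*y^2 + 193*y - 116) - 12*y^3 + 78*y^2 - 138*y + 72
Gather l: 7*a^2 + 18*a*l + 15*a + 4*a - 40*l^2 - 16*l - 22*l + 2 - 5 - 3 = 7*a^2 + 19*a - 40*l^2 + l*(18*a - 38) - 6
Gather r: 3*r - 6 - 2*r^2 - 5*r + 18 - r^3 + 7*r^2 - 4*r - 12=-r^3 + 5*r^2 - 6*r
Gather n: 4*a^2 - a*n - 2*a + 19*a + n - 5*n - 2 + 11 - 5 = 4*a^2 + 17*a + n*(-a - 4) + 4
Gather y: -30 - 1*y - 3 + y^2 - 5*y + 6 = y^2 - 6*y - 27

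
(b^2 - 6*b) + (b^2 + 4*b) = 2*b^2 - 2*b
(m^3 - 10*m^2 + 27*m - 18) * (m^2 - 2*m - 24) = m^5 - 12*m^4 + 23*m^3 + 168*m^2 - 612*m + 432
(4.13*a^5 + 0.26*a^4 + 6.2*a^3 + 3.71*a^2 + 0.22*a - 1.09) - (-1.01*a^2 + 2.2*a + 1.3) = 4.13*a^5 + 0.26*a^4 + 6.2*a^3 + 4.72*a^2 - 1.98*a - 2.39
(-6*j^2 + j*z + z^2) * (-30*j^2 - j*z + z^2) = 180*j^4 - 24*j^3*z - 37*j^2*z^2 + z^4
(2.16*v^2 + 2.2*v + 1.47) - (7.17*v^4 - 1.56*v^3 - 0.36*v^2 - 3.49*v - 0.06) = -7.17*v^4 + 1.56*v^3 + 2.52*v^2 + 5.69*v + 1.53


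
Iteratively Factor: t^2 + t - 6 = (t - 2)*(t + 3)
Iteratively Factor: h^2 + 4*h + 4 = (h + 2)*(h + 2)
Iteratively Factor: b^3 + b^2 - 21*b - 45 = (b - 5)*(b^2 + 6*b + 9) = (b - 5)*(b + 3)*(b + 3)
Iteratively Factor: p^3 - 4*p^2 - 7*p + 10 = (p - 1)*(p^2 - 3*p - 10) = (p - 1)*(p + 2)*(p - 5)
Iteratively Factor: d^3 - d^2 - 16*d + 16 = (d + 4)*(d^2 - 5*d + 4) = (d - 4)*(d + 4)*(d - 1)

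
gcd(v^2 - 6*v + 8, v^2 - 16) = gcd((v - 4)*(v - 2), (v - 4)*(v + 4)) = v - 4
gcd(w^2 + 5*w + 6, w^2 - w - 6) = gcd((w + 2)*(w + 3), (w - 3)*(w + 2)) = w + 2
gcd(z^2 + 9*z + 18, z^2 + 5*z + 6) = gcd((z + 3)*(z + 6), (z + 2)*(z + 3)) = z + 3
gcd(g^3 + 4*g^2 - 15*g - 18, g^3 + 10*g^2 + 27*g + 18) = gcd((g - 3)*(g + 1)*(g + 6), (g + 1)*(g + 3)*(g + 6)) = g^2 + 7*g + 6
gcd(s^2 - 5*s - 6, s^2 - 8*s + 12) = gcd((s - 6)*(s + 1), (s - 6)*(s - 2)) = s - 6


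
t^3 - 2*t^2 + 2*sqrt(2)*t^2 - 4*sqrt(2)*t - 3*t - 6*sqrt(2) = (t - 3)*(t + 1)*(t + 2*sqrt(2))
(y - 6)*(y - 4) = y^2 - 10*y + 24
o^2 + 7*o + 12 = (o + 3)*(o + 4)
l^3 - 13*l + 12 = (l - 3)*(l - 1)*(l + 4)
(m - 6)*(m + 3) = m^2 - 3*m - 18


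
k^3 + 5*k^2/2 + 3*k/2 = k*(k + 1)*(k + 3/2)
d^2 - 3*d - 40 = (d - 8)*(d + 5)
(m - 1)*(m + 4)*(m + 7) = m^3 + 10*m^2 + 17*m - 28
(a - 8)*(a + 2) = a^2 - 6*a - 16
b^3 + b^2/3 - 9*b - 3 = (b - 3)*(b + 1/3)*(b + 3)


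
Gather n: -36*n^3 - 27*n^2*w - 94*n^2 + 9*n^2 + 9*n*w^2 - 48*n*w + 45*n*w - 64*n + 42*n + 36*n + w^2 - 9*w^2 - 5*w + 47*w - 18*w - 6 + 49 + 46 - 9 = -36*n^3 + n^2*(-27*w - 85) + n*(9*w^2 - 3*w + 14) - 8*w^2 + 24*w + 80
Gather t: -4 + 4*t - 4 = 4*t - 8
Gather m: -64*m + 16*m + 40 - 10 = 30 - 48*m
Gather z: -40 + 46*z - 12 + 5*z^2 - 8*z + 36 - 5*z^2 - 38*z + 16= 0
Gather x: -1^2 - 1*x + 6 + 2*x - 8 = x - 3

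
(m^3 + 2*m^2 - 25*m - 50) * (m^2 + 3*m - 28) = m^5 + 5*m^4 - 47*m^3 - 181*m^2 + 550*m + 1400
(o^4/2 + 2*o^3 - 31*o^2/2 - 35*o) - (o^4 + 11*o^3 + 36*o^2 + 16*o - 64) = -o^4/2 - 9*o^3 - 103*o^2/2 - 51*o + 64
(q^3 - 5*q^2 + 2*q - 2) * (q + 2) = q^4 - 3*q^3 - 8*q^2 + 2*q - 4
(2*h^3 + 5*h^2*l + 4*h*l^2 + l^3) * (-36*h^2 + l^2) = -72*h^5 - 180*h^4*l - 142*h^3*l^2 - 31*h^2*l^3 + 4*h*l^4 + l^5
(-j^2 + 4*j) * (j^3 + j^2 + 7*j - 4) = -j^5 + 3*j^4 - 3*j^3 + 32*j^2 - 16*j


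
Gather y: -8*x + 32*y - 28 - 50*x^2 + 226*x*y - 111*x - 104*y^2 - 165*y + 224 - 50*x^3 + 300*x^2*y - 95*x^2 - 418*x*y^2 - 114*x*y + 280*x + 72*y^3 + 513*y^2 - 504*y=-50*x^3 - 145*x^2 + 161*x + 72*y^3 + y^2*(409 - 418*x) + y*(300*x^2 + 112*x - 637) + 196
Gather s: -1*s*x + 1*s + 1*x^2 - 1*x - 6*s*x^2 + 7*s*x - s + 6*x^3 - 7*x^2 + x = s*(-6*x^2 + 6*x) + 6*x^3 - 6*x^2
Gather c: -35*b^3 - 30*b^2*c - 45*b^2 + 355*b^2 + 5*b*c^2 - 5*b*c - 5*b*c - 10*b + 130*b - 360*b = -35*b^3 + 310*b^2 + 5*b*c^2 - 240*b + c*(-30*b^2 - 10*b)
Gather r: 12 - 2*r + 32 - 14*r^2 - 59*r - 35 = -14*r^2 - 61*r + 9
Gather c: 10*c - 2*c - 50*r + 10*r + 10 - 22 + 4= 8*c - 40*r - 8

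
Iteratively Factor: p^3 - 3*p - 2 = (p + 1)*(p^2 - p - 2) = (p + 1)^2*(p - 2)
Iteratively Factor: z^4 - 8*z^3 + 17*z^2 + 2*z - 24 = (z - 4)*(z^3 - 4*z^2 + z + 6) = (z - 4)*(z + 1)*(z^2 - 5*z + 6) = (z - 4)*(z - 3)*(z + 1)*(z - 2)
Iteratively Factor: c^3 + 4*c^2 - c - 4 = (c - 1)*(c^2 + 5*c + 4) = (c - 1)*(c + 1)*(c + 4)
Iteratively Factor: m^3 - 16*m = (m - 4)*(m^2 + 4*m) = m*(m - 4)*(m + 4)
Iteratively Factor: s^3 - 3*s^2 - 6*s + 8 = (s - 1)*(s^2 - 2*s - 8) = (s - 1)*(s + 2)*(s - 4)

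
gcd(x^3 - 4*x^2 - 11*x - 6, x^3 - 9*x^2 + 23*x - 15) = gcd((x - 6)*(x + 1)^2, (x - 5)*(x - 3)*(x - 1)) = 1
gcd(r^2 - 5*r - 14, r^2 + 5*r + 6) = r + 2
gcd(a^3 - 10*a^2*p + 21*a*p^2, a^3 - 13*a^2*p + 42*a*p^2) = -a^2 + 7*a*p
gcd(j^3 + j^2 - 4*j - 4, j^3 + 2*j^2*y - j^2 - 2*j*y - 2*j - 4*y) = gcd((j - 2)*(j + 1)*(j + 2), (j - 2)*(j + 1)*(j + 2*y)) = j^2 - j - 2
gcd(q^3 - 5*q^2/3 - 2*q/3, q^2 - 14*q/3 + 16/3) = q - 2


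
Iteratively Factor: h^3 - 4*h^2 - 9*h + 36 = (h - 3)*(h^2 - h - 12) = (h - 3)*(h + 3)*(h - 4)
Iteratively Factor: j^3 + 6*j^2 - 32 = (j - 2)*(j^2 + 8*j + 16) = (j - 2)*(j + 4)*(j + 4)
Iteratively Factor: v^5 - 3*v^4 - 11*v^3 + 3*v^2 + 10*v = (v)*(v^4 - 3*v^3 - 11*v^2 + 3*v + 10) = v*(v - 1)*(v^3 - 2*v^2 - 13*v - 10) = v*(v - 5)*(v - 1)*(v^2 + 3*v + 2) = v*(v - 5)*(v - 1)*(v + 2)*(v + 1)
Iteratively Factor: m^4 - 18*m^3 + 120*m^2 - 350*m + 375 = (m - 5)*(m^3 - 13*m^2 + 55*m - 75) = (m - 5)^2*(m^2 - 8*m + 15) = (m - 5)^3*(m - 3)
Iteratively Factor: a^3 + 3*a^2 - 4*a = (a + 4)*(a^2 - a) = (a - 1)*(a + 4)*(a)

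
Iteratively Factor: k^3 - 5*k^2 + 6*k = (k - 3)*(k^2 - 2*k) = k*(k - 3)*(k - 2)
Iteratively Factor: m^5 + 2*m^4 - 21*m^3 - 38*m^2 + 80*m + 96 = (m + 4)*(m^4 - 2*m^3 - 13*m^2 + 14*m + 24) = (m - 4)*(m + 4)*(m^3 + 2*m^2 - 5*m - 6) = (m - 4)*(m + 3)*(m + 4)*(m^2 - m - 2) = (m - 4)*(m + 1)*(m + 3)*(m + 4)*(m - 2)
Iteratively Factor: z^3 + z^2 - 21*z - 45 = (z + 3)*(z^2 - 2*z - 15) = (z + 3)^2*(z - 5)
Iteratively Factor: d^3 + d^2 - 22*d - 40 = (d - 5)*(d^2 + 6*d + 8) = (d - 5)*(d + 4)*(d + 2)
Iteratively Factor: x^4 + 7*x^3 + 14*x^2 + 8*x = (x + 2)*(x^3 + 5*x^2 + 4*x) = x*(x + 2)*(x^2 + 5*x + 4) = x*(x + 2)*(x + 4)*(x + 1)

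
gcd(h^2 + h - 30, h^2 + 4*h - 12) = h + 6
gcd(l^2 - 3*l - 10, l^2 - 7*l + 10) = l - 5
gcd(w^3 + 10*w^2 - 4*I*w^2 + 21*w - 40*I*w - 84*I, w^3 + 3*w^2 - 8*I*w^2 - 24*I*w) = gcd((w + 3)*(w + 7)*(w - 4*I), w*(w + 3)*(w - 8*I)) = w + 3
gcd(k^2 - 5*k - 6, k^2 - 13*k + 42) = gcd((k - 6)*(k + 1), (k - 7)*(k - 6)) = k - 6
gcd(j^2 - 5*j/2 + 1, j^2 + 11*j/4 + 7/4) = 1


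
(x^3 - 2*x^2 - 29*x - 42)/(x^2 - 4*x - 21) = x + 2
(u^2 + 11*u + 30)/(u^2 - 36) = (u + 5)/(u - 6)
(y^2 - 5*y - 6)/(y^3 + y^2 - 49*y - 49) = (y - 6)/(y^2 - 49)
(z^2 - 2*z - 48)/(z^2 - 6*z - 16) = (z + 6)/(z + 2)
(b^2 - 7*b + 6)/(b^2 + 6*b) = (b^2 - 7*b + 6)/(b*(b + 6))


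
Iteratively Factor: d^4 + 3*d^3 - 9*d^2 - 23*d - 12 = (d + 1)*(d^3 + 2*d^2 - 11*d - 12) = (d - 3)*(d + 1)*(d^2 + 5*d + 4) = (d - 3)*(d + 1)*(d + 4)*(d + 1)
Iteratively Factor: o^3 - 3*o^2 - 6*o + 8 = (o - 1)*(o^2 - 2*o - 8) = (o - 4)*(o - 1)*(o + 2)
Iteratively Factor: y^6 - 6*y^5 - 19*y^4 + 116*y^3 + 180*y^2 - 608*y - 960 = (y - 4)*(y^5 - 2*y^4 - 27*y^3 + 8*y^2 + 212*y + 240) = (y - 4)*(y + 2)*(y^4 - 4*y^3 - 19*y^2 + 46*y + 120) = (y - 4)*(y + 2)*(y + 3)*(y^3 - 7*y^2 + 2*y + 40) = (y - 4)*(y + 2)^2*(y + 3)*(y^2 - 9*y + 20) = (y - 5)*(y - 4)*(y + 2)^2*(y + 3)*(y - 4)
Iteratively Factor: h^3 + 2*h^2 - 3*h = (h - 1)*(h^2 + 3*h) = (h - 1)*(h + 3)*(h)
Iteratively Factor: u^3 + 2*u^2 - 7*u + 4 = (u + 4)*(u^2 - 2*u + 1) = (u - 1)*(u + 4)*(u - 1)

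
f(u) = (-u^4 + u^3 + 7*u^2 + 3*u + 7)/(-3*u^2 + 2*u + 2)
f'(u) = (6*u - 2)*(-u^4 + u^3 + 7*u^2 + 3*u + 7)/(-3*u^2 + 2*u + 2)^2 + (-4*u^3 + 3*u^2 + 14*u + 3)/(-3*u^2 + 2*u + 2) = (6*u^5 - 9*u^4 - 4*u^3 + 29*u^2 + 70*u - 8)/(9*u^4 - 12*u^3 - 8*u^2 + 8*u + 4)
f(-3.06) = 1.64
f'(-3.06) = -2.15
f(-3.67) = 3.07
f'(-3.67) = -2.53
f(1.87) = -6.61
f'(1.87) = 9.98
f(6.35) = 9.99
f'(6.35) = 4.24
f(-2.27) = 0.11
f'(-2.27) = -1.76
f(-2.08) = -0.22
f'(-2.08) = -1.72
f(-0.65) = -13.31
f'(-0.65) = -131.81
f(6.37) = 10.07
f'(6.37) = 4.25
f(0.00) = 3.50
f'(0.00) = -2.00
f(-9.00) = 26.03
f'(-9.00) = -6.09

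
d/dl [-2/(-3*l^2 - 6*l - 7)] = 12*(-l - 1)/(3*l^2 + 6*l + 7)^2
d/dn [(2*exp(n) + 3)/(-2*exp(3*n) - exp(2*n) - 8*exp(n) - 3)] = 2*((2*exp(n) + 3)*(3*exp(2*n) + exp(n) + 4) - 2*exp(3*n) - exp(2*n) - 8*exp(n) - 3)*exp(n)/(2*exp(3*n) + exp(2*n) + 8*exp(n) + 3)^2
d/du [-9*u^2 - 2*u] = -18*u - 2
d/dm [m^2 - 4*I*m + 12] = 2*m - 4*I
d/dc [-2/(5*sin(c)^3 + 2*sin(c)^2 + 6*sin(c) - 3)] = 2*(15*sin(c)^2 + 4*sin(c) + 6)*cos(c)/(5*sin(c)^3 + 2*sin(c)^2 + 6*sin(c) - 3)^2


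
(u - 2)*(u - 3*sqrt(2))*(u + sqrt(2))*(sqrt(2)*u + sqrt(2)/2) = sqrt(2)*u^4 - 4*u^3 - 3*sqrt(2)*u^3/2 - 7*sqrt(2)*u^2 + 6*u^2 + 4*u + 9*sqrt(2)*u + 6*sqrt(2)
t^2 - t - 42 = (t - 7)*(t + 6)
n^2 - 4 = (n - 2)*(n + 2)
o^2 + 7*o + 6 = (o + 1)*(o + 6)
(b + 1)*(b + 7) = b^2 + 8*b + 7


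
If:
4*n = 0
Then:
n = 0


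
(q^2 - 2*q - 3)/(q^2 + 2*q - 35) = (q^2 - 2*q - 3)/(q^2 + 2*q - 35)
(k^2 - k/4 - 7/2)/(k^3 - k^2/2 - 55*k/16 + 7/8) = 4/(4*k - 1)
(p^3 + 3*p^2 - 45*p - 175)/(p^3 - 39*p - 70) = (p + 5)/(p + 2)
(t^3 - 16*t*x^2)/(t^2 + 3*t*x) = (t^2 - 16*x^2)/(t + 3*x)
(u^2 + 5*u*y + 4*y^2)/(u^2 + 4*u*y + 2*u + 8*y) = (u + y)/(u + 2)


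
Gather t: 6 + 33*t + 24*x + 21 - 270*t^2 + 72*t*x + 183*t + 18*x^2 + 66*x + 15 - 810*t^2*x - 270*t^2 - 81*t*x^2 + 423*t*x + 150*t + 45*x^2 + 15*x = t^2*(-810*x - 540) + t*(-81*x^2 + 495*x + 366) + 63*x^2 + 105*x + 42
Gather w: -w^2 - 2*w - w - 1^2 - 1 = -w^2 - 3*w - 2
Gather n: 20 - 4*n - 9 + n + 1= 12 - 3*n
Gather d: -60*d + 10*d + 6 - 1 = 5 - 50*d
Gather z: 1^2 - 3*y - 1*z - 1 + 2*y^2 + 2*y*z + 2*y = 2*y^2 - y + z*(2*y - 1)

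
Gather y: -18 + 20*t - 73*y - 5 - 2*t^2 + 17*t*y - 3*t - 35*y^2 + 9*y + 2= -2*t^2 + 17*t - 35*y^2 + y*(17*t - 64) - 21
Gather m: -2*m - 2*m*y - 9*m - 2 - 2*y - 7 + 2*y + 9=m*(-2*y - 11)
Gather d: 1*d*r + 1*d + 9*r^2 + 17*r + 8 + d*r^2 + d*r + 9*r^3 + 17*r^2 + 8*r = d*(r^2 + 2*r + 1) + 9*r^3 + 26*r^2 + 25*r + 8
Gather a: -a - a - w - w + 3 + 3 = -2*a - 2*w + 6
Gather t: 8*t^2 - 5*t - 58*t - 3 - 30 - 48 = 8*t^2 - 63*t - 81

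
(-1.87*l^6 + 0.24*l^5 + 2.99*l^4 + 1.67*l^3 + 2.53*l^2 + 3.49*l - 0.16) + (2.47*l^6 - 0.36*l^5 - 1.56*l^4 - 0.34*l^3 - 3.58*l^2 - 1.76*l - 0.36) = 0.6*l^6 - 0.12*l^5 + 1.43*l^4 + 1.33*l^3 - 1.05*l^2 + 1.73*l - 0.52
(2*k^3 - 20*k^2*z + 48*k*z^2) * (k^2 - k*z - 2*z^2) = 2*k^5 - 22*k^4*z + 64*k^3*z^2 - 8*k^2*z^3 - 96*k*z^4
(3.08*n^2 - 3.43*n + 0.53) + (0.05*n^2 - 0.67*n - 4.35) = 3.13*n^2 - 4.1*n - 3.82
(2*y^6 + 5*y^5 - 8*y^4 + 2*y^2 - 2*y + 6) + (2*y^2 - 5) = 2*y^6 + 5*y^5 - 8*y^4 + 4*y^2 - 2*y + 1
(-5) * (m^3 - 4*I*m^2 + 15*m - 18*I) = -5*m^3 + 20*I*m^2 - 75*m + 90*I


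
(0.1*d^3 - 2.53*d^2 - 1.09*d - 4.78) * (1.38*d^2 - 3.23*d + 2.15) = 0.138*d^5 - 3.8144*d^4 + 6.8827*d^3 - 8.5152*d^2 + 13.0959*d - 10.277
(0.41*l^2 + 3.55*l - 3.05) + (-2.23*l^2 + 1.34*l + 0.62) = -1.82*l^2 + 4.89*l - 2.43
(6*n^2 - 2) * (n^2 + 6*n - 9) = 6*n^4 + 36*n^3 - 56*n^2 - 12*n + 18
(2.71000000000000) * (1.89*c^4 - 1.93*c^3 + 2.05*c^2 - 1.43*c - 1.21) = 5.1219*c^4 - 5.2303*c^3 + 5.5555*c^2 - 3.8753*c - 3.2791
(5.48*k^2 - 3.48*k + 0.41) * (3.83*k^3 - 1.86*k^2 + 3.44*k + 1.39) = 20.9884*k^5 - 23.5212*k^4 + 26.8943*k^3 - 5.1166*k^2 - 3.4268*k + 0.5699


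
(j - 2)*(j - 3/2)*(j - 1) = j^3 - 9*j^2/2 + 13*j/2 - 3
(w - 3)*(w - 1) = w^2 - 4*w + 3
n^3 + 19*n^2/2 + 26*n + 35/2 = (n + 1)*(n + 7/2)*(n + 5)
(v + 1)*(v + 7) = v^2 + 8*v + 7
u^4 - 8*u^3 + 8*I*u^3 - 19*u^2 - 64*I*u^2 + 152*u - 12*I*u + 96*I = (u - 8)*(u + I)*(u + 3*I)*(u + 4*I)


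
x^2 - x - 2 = (x - 2)*(x + 1)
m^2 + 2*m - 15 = (m - 3)*(m + 5)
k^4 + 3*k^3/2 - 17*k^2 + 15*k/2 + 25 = (k - 5/2)*(k - 2)*(k + 1)*(k + 5)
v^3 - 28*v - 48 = (v - 6)*(v + 2)*(v + 4)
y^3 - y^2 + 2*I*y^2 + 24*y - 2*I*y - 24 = (y - 1)*(y - 4*I)*(y + 6*I)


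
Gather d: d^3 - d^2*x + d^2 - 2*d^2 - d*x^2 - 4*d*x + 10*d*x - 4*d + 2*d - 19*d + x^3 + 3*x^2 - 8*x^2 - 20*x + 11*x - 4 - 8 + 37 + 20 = d^3 + d^2*(-x - 1) + d*(-x^2 + 6*x - 21) + x^3 - 5*x^2 - 9*x + 45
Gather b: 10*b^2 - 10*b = 10*b^2 - 10*b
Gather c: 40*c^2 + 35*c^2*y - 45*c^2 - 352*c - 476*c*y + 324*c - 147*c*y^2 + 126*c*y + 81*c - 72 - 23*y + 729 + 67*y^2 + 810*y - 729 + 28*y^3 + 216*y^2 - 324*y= c^2*(35*y - 5) + c*(-147*y^2 - 350*y + 53) + 28*y^3 + 283*y^2 + 463*y - 72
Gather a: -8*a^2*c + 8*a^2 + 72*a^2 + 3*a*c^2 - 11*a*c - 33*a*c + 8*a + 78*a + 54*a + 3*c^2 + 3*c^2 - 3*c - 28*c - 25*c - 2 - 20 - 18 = a^2*(80 - 8*c) + a*(3*c^2 - 44*c + 140) + 6*c^2 - 56*c - 40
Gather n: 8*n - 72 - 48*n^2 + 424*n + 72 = -48*n^2 + 432*n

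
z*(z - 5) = z^2 - 5*z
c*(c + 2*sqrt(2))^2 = c^3 + 4*sqrt(2)*c^2 + 8*c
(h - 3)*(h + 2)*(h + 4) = h^3 + 3*h^2 - 10*h - 24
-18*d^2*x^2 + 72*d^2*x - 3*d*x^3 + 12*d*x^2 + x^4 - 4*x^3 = x*(-6*d + x)*(3*d + x)*(x - 4)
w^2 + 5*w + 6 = (w + 2)*(w + 3)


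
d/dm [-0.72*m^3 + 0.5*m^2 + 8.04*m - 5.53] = -2.16*m^2 + 1.0*m + 8.04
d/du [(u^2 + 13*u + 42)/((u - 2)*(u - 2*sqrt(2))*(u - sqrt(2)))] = ((u - 2)*(u - 2*sqrt(2))*(u - sqrt(2))*(2*u + 13) - (u - 2)*(u - 2*sqrt(2))*(u^2 + 13*u + 42) - (u - 2)*(u - sqrt(2))*(u^2 + 13*u + 42) - (u - 2*sqrt(2))*(u - sqrt(2))*(u^2 + 13*u + 42))/((u - 2)^2*(u - 2*sqrt(2))^2*(u - sqrt(2))^2)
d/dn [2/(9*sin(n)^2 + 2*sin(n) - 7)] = -4*(9*sin(n) + 1)*cos(n)/(9*sin(n)^2 + 2*sin(n) - 7)^2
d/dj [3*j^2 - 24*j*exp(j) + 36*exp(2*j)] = -24*j*exp(j) + 6*j + 72*exp(2*j) - 24*exp(j)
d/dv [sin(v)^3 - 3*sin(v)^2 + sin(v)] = (3*sin(v)^2 - 6*sin(v) + 1)*cos(v)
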